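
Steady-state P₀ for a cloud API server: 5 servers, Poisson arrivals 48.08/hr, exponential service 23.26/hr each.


a = λ/μ = 48.08/23.26 = 2.0671; ρ = a/c = 0.4134
Σ_{k=0}^{4} a^k/k! (terms k=0..4) = 1.00000 + 2.06707 + 2.13638 + 1.47202 + 0.76069 = 7.43616
Tail: a^5/(5!(1−ρ)) = 37.73755/(120·0.5866) = 0.53612
P₀ = 1/(7.43616 + 0.53612) = 1/7.97228 = 0.125435

Final: 0.125435


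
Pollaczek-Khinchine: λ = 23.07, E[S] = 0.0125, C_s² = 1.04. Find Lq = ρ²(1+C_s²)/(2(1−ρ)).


ρ = λ·E[S] = 23.07·0.0125 = 0.2884
Lq = ρ²(1+C_s²)/(2(1−ρ)) = 0.08316·(1+1.04)/(2·0.7116)
= 0.08316·2.0400/1.4232 = 0.11920

Final: 0.11920


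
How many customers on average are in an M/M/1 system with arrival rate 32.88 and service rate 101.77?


ρ = λ/μ = 32.88/101.77 = 0.3231
L = ρ/(1−ρ) = 0.3231/(1 − 0.3231) = 0.3231/0.6769 = 0.4773

Final: 0.4773


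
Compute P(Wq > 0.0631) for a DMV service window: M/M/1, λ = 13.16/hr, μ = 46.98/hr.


ρ = 13.16/46.98 = 0.2801
P(Wq > t) = ρ·e^{−(μ−λ)t} = 0.2801·e^{−2.1340}
= 0.2801·0.118358 = 0.033154

Final: 0.033154


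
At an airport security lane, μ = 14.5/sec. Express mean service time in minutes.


Mean service time = 1/μ = 1/14.5 second = 0.06897 second
In minutes: 0.06897 × 0.0166667 = 0.001149 min

Final: 0.001149 min


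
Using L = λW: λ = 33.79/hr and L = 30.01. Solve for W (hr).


W = L/λ = 30.01/33.79 = 0.8881 hr

Final: 0.8881 hr


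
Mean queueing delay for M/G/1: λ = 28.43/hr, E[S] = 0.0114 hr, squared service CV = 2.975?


ρ = λ·E[S] = 28.43·0.0114 = 0.3241
E[S²] = E[S]²(1+C_s²) = 0.0114²·(1+2.975) = 0.0005166
Wq = λ·E[S²]/(2(1−ρ)) = 28.43·0.0005166/(2·0.6759) = 0.01086 hr

Final: 0.01086 hr


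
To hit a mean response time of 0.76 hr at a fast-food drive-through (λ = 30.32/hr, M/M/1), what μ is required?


W = 1/(μ−λ) ⇒ μ − λ = 1/W = 1/0.76 = 1.3158
μ = λ + 1/W = 30.32 + 1.3158 = 31.6358 per hr

Final: 31.6358 /hr


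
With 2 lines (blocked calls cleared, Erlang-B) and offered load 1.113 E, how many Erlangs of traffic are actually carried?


B(2,1.113) = 0.226683 (Erlang-B)
Carried load = a(1 − B) = 1.113·(1 − 0.226683) = 1.113·0.773317 = 0.8607 E

Final: 0.8607 Erlangs


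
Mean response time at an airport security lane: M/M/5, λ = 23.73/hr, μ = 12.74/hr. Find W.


a = 1.8626; ρ = 0.3725; P₀ = 0.154471
Lq = P₀·a^c·ρ/(c!(1−ρ)²) = 0.02731
Wq = Lq/λ = 0.02731/23.73 = 0.001151 hr
W = Wq + 1/μ = 0.001151 + 0.07849 = 0.07964 hr

Final: 0.07964 hr


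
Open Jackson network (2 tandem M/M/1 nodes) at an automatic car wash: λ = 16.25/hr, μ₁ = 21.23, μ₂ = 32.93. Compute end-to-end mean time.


Each node sees arrival rate λ = 16.25/hr (tandem ⇒ throughput preserved).
W₁ = 1/(μ₁−λ) = 1/(21.23−16.25) = 0.20080 hr
W₂ = 1/(μ₂−λ) = 1/(32.93−16.25) = 0.05995 hr
W_total = W₁ + W₂ = 0.20080 + 0.05995 = 0.26076 hr

Final: 0.26076 hr


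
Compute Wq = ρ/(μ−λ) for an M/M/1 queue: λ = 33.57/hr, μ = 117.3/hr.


ρ = 33.57/117.3 = 0.2862
Wq = ρ/(μ−λ) = 0.2862/(117.3 − 33.57) = 0.2862/83.73 = 0.003418 hr

Final: 0.003418 hr


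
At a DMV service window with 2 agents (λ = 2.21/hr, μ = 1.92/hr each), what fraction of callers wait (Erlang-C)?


a = λ/μ = 1.1510; ρ = a/2 = 0.5755
P₀ = 0.269421 (from M/M/c formula)
C(c,a) = [a^c/(c!(1−ρ))]·P₀ = [1.32490/(2·0.4245)]·0.269421
= 1.56061·0.269421 = 0.420463

Final: 0.420463


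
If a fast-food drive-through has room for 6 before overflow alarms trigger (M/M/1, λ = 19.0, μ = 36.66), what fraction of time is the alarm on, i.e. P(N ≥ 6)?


ρ = 19.0/36.66 = 0.5183
P(N ≥ n) = ρ^n = 0.5183^6 = 0.019381

Final: 0.019381


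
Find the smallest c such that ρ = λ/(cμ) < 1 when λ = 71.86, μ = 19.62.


Stability requires cμ > λ ⇔ c > λ/μ.
λ/μ = 71.86/19.62 = 3.6626
Minimum integer c = ⌊3.6626⌋ + 1 = 4
Check: 4·19.62 = 78.48 > 71.86, while 3·19.62 = 58.86 ≤ 71.86

Final: 4 servers


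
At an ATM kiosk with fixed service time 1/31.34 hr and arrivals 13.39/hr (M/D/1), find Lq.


ρ = 13.39/31.34 = 0.4272
M/D/1: Lq = ρ²/(2(1−ρ)) = 0.1825/(2·0.5728) = 0.15936

Final: 0.15936


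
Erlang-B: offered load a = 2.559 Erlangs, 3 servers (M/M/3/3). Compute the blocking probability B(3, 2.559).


B(c,a) = (a^c/c!) / Σ_{k=0}^{c} a^k/k!
a^3/3! = 2.792927
Σ terms (k=0..3): 1.00000 + 2.55900 + 3.27424 + 2.79293 = 9.626168
B = 2.792927/9.626168 = 0.290139

Final: 0.290139


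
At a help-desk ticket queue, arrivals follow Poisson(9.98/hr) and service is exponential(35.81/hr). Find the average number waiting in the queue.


ρ = 9.98/35.81 = 0.2787
Lq = ρ²/(1−ρ) = 0.07767/0.7213 = 0.1077

Final: 0.1077


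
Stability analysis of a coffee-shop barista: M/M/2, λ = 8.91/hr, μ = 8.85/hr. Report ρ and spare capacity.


Total capacity cμ = 2·8.85 = 17.70/hr
ρ = λ/(cμ) = 8.91/17.70 = 0.5034
Stable ⇔ ρ < 1: YES
Spare capacity = cμ − λ = 17.70 − 8.91 = 8.79/hr

Final: ρ = 0.5034; stable; margin = 8.79/hr


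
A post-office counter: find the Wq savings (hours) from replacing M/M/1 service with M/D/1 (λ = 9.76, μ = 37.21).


ρ = 9.76/37.21 = 0.2623
Wq(M/M/1) = ρ/(μ−λ) = 0.2623/27.45 = 0.009555 hr
Wq(M/D/1) = ρ/(2(μ−λ)) = 0.004778 hr
Savings = 0.009555 − 0.004778 = 0.004778 hr

Final: 0.004778 hr


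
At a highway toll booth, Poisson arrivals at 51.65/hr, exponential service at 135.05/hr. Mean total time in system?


W = 1/(μ−λ) = 1/(135.05 − 51.65) = 1/83.40 = 0.01199 hr

Final: 0.01199 hr


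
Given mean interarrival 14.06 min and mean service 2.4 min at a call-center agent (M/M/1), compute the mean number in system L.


λ = 60/14.06 = 4.2674 /hr
μ = 60/2.4 = 25.0000 /hr
ρ = λ/μ = 4.2674/25.0000 = 0.1707
L = ρ/(1−ρ) = 0.1707/0.8293 = 0.2058

Final: 0.2058


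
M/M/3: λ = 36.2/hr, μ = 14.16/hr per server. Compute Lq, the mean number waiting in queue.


a = λ/μ = 2.5565; ρ = a/3 = 0.8522
P₀ = 0.038969
Lq = P₀·a^c·ρ / (c!·(1−ρ)²) = 0.038969·16.70844·0.8522/(6·0.02185)
= 4.23137

Final: 4.23137


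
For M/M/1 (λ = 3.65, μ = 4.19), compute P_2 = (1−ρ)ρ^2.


ρ = 3.65/4.19 = 0.8711
P_n = (1−ρ)·ρ^n = (1 − 0.8711)·0.8711^2 = 0.1289·0.758853 = 0.097800

Final: 0.097800


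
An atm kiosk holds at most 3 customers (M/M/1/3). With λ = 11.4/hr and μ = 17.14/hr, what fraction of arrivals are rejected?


ρ = λ/μ = 11.4/17.14 = 0.6651
P_K = (1−ρ)ρ^K/(1−ρ^(K+1)) = (0.3349·0.294227)/(1 − 0.195693)
= 0.098533/0.804307 = 0.122507

Final: 0.122507


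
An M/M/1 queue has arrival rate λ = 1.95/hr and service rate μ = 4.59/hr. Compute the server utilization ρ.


ρ = λ/μ = 1.95/4.59 = 0.4248

Final: 0.4248


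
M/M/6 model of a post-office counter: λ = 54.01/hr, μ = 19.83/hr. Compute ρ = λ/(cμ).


ρ = λ/(cμ) = 54.01/(6·19.83) = 54.01/118.98 = 0.4539

Final: 0.4539


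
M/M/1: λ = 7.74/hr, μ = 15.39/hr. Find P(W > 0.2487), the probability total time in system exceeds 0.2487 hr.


W ~ Exponential(μ−λ) for M/M/1.
μ − λ = 15.39 − 7.74 = 7.6500
P(W > t) = e^{−(μ−λ)t} = e^{−1.9026} = 0.149187

Final: 0.149187


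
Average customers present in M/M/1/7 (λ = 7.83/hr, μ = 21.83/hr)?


ρ = 7.83/21.83 = 0.3587
L = ρ[1 − (K+1)ρ^K + Kρ^(K+1)] / [(1−ρ)(1−ρ^(K+1))]
Numerator: 0.3587·(1 − 8·0.0007638 + 7·0.0002739) = 0.357177
Denominator: (0.6413)·(0.999726) = 0.641144
L = 0.357177/0.641144 = 0.5571

Final: 0.5571


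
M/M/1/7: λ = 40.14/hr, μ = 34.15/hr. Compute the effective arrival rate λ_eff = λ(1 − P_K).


ρ = 1.1754; P_K = (1−ρ)ρ^7/(1−ρ^8) = 0.205683
λ_eff = λ(1 − P_K) = 40.14·(1 − 0.205683) = 40.14·0.794317 = 31.8839 /hr

Final: 31.8839 /hr


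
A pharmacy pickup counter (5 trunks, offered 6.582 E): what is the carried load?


B(5,6.582) = 0.399143 (Erlang-B)
Carried load = a(1 − B) = 6.582·(1 − 0.399143) = 6.582·0.600857 = 3.9548 E

Final: 3.9548 Erlangs


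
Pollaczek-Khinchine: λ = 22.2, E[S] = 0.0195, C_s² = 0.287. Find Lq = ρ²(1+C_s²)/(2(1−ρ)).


ρ = λ·E[S] = 22.2·0.0195 = 0.4329
Lq = ρ²(1+C_s²)/(2(1−ρ)) = 0.1874·(1+0.287)/(2·0.5671)
= 0.1874·1.2870/1.1342 = 0.21265

Final: 0.21265


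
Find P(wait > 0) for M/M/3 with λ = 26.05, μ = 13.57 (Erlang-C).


a = λ/μ = 1.9197; ρ = a/3 = 0.6399
P₀ = 0.124434 (from M/M/c formula)
C(c,a) = [a^c/(c!(1−ρ))]·P₀ = [7.07430/(6·0.3601)]·0.124434
= 3.27416·0.124434 = 0.407415

Final: 0.407415


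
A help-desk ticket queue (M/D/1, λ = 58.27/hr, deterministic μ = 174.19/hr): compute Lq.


ρ = 58.27/174.19 = 0.3345
M/D/1: Lq = ρ²/(2(1−ρ)) = 0.1119/(2·0.6655) = 0.08408

Final: 0.08408


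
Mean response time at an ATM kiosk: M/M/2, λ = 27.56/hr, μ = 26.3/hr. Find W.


a = 1.0479; ρ = 0.5240; P₀ = 0.312375
Lq = P₀·a^c·ρ/(c!(1−ρ)²) = 0.39654
Wq = Lq/λ = 0.39654/27.56 = 0.01439 hr
W = Wq + 1/μ = 0.01439 + 0.03802 = 0.05241 hr

Final: 0.05241 hr


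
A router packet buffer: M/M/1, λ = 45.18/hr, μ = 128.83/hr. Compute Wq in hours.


ρ = 45.18/128.83 = 0.3507
Wq = ρ/(μ−λ) = 0.3507/(128.83 − 45.18) = 0.3507/83.65 = 0.004192 hr

Final: 0.004192 hr


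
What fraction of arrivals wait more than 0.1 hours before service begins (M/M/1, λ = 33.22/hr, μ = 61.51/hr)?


ρ = 33.22/61.51 = 0.5401
P(Wq > t) = ρ·e^{−(μ−λ)t} = 0.5401·e^{−2.8290}
= 0.5401·0.059072 = 0.031903

Final: 0.031903


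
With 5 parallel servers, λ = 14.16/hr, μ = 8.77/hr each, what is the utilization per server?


ρ = λ/(cμ) = 14.16/(5·8.77) = 14.16/43.85 = 0.3229

Final: 0.3229


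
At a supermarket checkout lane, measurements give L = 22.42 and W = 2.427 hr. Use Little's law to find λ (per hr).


λ = L/W = 22.42/2.427 = 9.2377 /hr

Final: 9.2377 /hr


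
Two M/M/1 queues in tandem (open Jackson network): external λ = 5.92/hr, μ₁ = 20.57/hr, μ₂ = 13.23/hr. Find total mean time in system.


Each node sees arrival rate λ = 5.92/hr (tandem ⇒ throughput preserved).
W₁ = 1/(μ₁−λ) = 1/(20.57−5.92) = 0.06826 hr
W₂ = 1/(μ₂−λ) = 1/(13.23−5.92) = 0.13680 hr
W_total = W₁ + W₂ = 0.06826 + 0.13680 = 0.20506 hr

Final: 0.20506 hr


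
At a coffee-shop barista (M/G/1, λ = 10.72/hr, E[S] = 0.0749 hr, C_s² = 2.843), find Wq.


ρ = λ·E[S] = 10.72·0.0749 = 0.8029
E[S²] = E[S]²(1+C_s²) = 0.0749²·(1+2.843) = 0.021559
Wq = λ·E[S²]/(2(1−ρ)) = 10.72·0.021559/(2·0.1971) = 0.58637 hr

Final: 0.58637 hr


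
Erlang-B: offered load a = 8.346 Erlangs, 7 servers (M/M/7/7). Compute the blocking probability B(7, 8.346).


B(c,a) = (a^c/c!) / Σ_{k=0}^{c} a^k/k!
a^7/7! = 559.652085
Σ terms (k=0..7): 1.00000 + 8.34600 + 34.82786 + 96.89110 + 202.16328 + 337.45095 + 469.39427 + 559.65209 = 1709.725549
B = 559.652085/1709.725549 = 0.327334

Final: 0.327334


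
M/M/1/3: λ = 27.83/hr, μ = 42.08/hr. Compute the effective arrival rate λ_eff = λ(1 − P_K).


ρ = 0.6614; P_K = (1−ρ)ρ^3/(1−ρ^4) = 0.121136
λ_eff = λ(1 − P_K) = 27.83·(1 − 0.121136) = 27.83·0.878864 = 24.4588 /hr

Final: 24.4588 /hr


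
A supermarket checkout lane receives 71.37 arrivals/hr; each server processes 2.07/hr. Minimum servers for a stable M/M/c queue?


Stability requires cμ > λ ⇔ c > λ/μ.
λ/μ = 71.37/2.07 = 34.4783
Minimum integer c = ⌊34.4783⌋ + 1 = 35
Check: 35·2.07 = 72.45 > 71.37, while 34·2.07 = 70.38 ≤ 71.37

Final: 35 servers


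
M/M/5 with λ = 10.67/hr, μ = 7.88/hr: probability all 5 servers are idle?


a = λ/μ = 10.67/7.88 = 1.3541; ρ = a/c = 0.2708
Σ_{k=0}^{4} a^k/k! (terms k=0..4) = 1.00000 + 1.35406 + 0.91674 + 0.41377 + 0.14007 = 3.82464
Tail: a^5/(5!(1−ρ)) = 4.55188/(120·0.7292) = 0.05202
P₀ = 1/(3.82464 + 0.05202) = 1/3.87666 = 0.257954

Final: 0.257954


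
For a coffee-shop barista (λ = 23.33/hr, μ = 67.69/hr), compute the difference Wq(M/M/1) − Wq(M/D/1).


ρ = 23.33/67.69 = 0.3447
Wq(M/M/1) = ρ/(μ−λ) = 0.3447/44.36 = 0.007770 hr
Wq(M/D/1) = ρ/(2(μ−λ)) = 0.003885 hr
Savings = 0.007770 − 0.003885 = 0.003885 hr

Final: 0.003885 hr


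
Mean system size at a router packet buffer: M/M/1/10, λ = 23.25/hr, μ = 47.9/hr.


ρ = 23.25/47.9 = 0.4854
L = ρ[1 − (K+1)ρ^K + Kρ^(K+1)] / [(1−ρ)(1−ρ^(K+1))]
Numerator: 0.4854·(1 − 11·0.0007259 + 10·0.0003523) = 0.483221
Denominator: (0.5146)·(0.999648) = 0.514432
L = 0.483221/0.514432 = 0.9393

Final: 0.9393


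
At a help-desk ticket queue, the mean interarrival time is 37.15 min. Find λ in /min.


λ = 1/(interarrival time) in consistent units.
1 minute = 1 min, so λ = 1/37.15 = 0.02692 per minute

Final: 0.02692 /min


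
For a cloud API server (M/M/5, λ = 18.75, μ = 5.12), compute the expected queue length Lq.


a = λ/μ = 3.6621; ρ = a/5 = 0.7324
P₀ = 0.021026
Lq = P₀·a^c·ρ / (c!·(1−ρ)²) = 0.021026·658.65282·0.7324/(120·0.07160)
= 1.18058

Final: 1.18058


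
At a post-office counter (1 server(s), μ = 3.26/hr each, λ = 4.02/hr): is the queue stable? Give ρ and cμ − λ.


Total capacity cμ = 1·3.26 = 3.26/hr
ρ = λ/(cμ) = 4.02/3.26 = 1.2331
Stable ⇔ ρ < 1: NO
Spare capacity = cμ − λ = 3.26 − 4.02 = -0.76/hr

Final: ρ = 1.2331; unstable; margin = -0.76/hr


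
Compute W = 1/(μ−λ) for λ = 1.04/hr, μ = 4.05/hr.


W = 1/(μ−λ) = 1/(4.05 − 1.04) = 1/3.01 = 0.3322 hr

Final: 0.3322 hr


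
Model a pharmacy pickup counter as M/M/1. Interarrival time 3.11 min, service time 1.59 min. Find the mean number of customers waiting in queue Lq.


λ = 60/3.11 = 19.2926 /hr
μ = 60/1.59 = 37.7358 /hr
ρ = λ/μ = 19.2926/37.7358 = 0.5113
Lq = ρ²/(1−ρ) = 0.2614/0.4887 = 0.5348

Final: 0.5348


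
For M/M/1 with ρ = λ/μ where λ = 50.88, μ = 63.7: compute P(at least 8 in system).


ρ = 50.88/63.7 = 0.7987
P(N ≥ n) = ρ^n = 0.7987^8 = 0.165677

Final: 0.165677


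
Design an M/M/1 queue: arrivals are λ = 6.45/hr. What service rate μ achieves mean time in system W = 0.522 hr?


W = 1/(μ−λ) ⇒ μ − λ = 1/W = 1/0.522 = 1.9157
μ = λ + 1/W = 6.45 + 1.9157 = 8.3657 per hr

Final: 8.3657 /hr


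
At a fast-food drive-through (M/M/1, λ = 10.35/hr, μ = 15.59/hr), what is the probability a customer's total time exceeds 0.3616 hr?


W ~ Exponential(μ−λ) for M/M/1.
μ − λ = 15.59 − 10.35 = 5.2400
P(W > t) = e^{−(μ−λ)t} = e^{−1.8948} = 0.150351

Final: 0.150351


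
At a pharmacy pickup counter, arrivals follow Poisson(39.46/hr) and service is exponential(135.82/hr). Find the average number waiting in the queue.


ρ = 39.46/135.82 = 0.2905
Lq = ρ²/(1−ρ) = 0.08441/0.7095 = 0.1190

Final: 0.1190


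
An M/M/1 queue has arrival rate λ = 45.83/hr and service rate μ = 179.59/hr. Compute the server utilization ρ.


ρ = λ/μ = 45.83/179.59 = 0.2552

Final: 0.2552


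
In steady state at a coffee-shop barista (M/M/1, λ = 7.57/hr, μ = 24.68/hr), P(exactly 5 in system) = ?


ρ = 7.57/24.68 = 0.3067
P_n = (1−ρ)·ρ^n = (1 − 0.3067)·0.3067^5 = 0.6933·0.002715 = 0.001882

Final: 0.001882


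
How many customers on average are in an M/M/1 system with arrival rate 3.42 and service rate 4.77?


ρ = λ/μ = 3.42/4.77 = 0.7170
L = ρ/(1−ρ) = 0.7170/(1 − 0.7170) = 0.7170/0.2830 = 2.5333

Final: 2.5333


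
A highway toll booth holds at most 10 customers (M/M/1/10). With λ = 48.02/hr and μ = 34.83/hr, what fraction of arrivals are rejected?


ρ = λ/μ = 48.02/34.83 = 1.3787
P_K = (1−ρ)ρ^K/(1−ρ^(K+1)) = (-0.3787·24.813431)/(1 − 34.210191)
= -9.396760/-33.210191 = 0.282948

Final: 0.282948


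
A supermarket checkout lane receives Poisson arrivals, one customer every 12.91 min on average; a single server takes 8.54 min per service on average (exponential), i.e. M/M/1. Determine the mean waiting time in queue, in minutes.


λ = 60/12.91 = 4.6476 /hr
μ = 60/8.54 = 7.0258 /hr
ρ = λ/μ = 4.6476/7.0258 = 0.6615
Wq = ρ/(μ−λ) = 0.6615/(7.0258−4.6476) = 0.27815 hr
In minutes: 0.27815·60 = 16.689 min

Final: 16.689 min


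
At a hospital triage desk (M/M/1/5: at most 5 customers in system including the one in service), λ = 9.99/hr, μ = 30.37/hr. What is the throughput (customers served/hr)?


ρ = 0.3289; P_K = (1−ρ)ρ^5/(1−ρ^6) = 0.002588
λ_eff = λ(1 − P_K) = 9.99·(1 − 0.002588) = 9.99·0.997412 = 9.9641 /hr

Final: 9.9641 /hr


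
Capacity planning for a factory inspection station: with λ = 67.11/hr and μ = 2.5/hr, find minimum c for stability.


Stability requires cμ > λ ⇔ c > λ/μ.
λ/μ = 67.11/2.5 = 26.8440
Minimum integer c = ⌊26.8440⌋ + 1 = 27
Check: 27·2.5 = 67.50 > 67.11, while 26·2.5 = 65.00 ≤ 67.11

Final: 27 servers


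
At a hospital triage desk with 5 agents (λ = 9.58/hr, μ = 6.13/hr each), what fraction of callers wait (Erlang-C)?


a = λ/μ = 1.5628; ρ = a/5 = 0.3126
P₀ = 0.209131 (from M/M/c formula)
C(c,a) = [a^c/(c!(1−ρ))]·P₀ = [9.32235/(120·0.6874)]·0.209131
= 0.11301·0.209131 = 0.023633

Final: 0.023633


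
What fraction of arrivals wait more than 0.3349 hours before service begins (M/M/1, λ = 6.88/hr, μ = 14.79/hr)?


ρ = 6.88/14.79 = 0.4652
P(Wq > t) = ρ·e^{−(μ−λ)t} = 0.4652·e^{−2.6491}
= 0.4652·0.070718 = 0.032896

Final: 0.032896


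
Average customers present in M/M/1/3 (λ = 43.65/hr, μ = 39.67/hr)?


ρ = 43.65/39.67 = 1.1003
L = ρ[1 − (K+1)ρ^K + Kρ^(K+1)] / [(1−ρ)(1−ρ^(K+1))]
Numerator: 1.1003·(1 − 4·1.332190 + 3·1.465845) = 0.075677
Denominator: (-0.1003)·(-0.465845) = 0.046737
L = 0.075677/0.046737 = 1.6192

Final: 1.6192


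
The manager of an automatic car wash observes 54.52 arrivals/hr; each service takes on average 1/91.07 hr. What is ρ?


ρ = λ/μ = 54.52/91.07 = 0.5987

Final: 0.5987


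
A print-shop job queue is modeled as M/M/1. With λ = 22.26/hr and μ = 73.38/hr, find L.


ρ = λ/μ = 22.26/73.38 = 0.3034
L = ρ/(1−ρ) = 0.3034/(1 − 0.3034) = 0.3034/0.6966 = 0.4354

Final: 0.4354


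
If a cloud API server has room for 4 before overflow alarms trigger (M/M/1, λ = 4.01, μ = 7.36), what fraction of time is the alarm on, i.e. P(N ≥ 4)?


ρ = 4.01/7.36 = 0.5448
P(N ≥ n) = ρ^n = 0.5448^4 = 0.088118

Final: 0.088118


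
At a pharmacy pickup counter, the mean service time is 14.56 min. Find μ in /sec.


μ = 1/(service time) in consistent units.
1 second = 0.0166667 min, so μ = 0.0166667/14.56 = 0.001145 per second

Final: 0.001145 /sec


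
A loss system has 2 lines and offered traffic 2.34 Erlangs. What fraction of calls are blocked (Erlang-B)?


B(c,a) = (a^c/c!) / Σ_{k=0}^{c} a^k/k!
a^2/2! = 2.737800
Σ terms (k=0..2): 1.00000 + 2.34000 + 2.73780 = 6.077800
B = 2.737800/6.077800 = 0.450459

Final: 0.450459


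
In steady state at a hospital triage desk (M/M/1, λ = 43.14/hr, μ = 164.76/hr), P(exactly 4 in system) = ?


ρ = 43.14/164.76 = 0.2618
P_n = (1−ρ)·ρ^n = (1 − 0.2618)·0.2618^4 = 0.7382·0.004700 = 0.003469

Final: 0.003469


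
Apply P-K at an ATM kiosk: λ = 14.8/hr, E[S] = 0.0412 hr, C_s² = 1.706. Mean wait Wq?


ρ = λ·E[S] = 14.8·0.0412 = 0.6098
E[S²] = E[S]²(1+C_s²) = 0.0412²·(1+1.706) = 0.004593
Wq = λ·E[S²]/(2(1−ρ)) = 14.8·0.004593/(2·0.3902) = 0.08710 hr

Final: 0.08710 hr


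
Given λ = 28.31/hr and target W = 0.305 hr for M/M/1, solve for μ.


W = 1/(μ−λ) ⇒ μ − λ = 1/W = 1/0.305 = 3.2787
μ = λ + 1/W = 28.31 + 3.2787 = 31.5887 per hr

Final: 31.5887 /hr


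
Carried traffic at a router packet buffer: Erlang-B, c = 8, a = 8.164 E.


B(8,8.164) = 0.244625 (Erlang-B)
Carried load = a(1 − B) = 8.164·(1 − 0.244625) = 8.164·0.755375 = 6.1669 E

Final: 6.1669 Erlangs


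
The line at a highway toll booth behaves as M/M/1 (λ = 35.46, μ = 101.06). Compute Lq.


ρ = 35.46/101.06 = 0.3509
Lq = ρ²/(1−ρ) = 0.1231/0.6491 = 0.1897

Final: 0.1897


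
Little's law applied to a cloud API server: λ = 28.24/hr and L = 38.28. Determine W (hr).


W = L/λ = 38.28/28.24 = 1.3555 hr

Final: 1.3555 hr


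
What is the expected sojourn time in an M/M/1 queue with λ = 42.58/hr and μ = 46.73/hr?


W = 1/(μ−λ) = 1/(46.73 − 42.58) = 1/4.15 = 0.2410 hr

Final: 0.2410 hr


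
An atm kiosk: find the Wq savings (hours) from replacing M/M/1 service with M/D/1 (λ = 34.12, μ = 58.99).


ρ = 34.12/58.99 = 0.5784
Wq(M/M/1) = ρ/(μ−λ) = 0.5784/24.87 = 0.02326 hr
Wq(M/D/1) = ρ/(2(μ−λ)) = 0.01163 hr
Savings = 0.02326 − 0.01163 = 0.01163 hr

Final: 0.01163 hr


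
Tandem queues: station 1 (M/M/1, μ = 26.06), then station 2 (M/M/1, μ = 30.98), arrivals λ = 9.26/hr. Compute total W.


Each node sees arrival rate λ = 9.26/hr (tandem ⇒ throughput preserved).
W₁ = 1/(μ₁−λ) = 1/(26.06−9.26) = 0.05952 hr
W₂ = 1/(μ₂−λ) = 1/(30.98−9.26) = 0.04604 hr
W_total = W₁ + W₂ = 0.05952 + 0.04604 = 0.10556 hr

Final: 0.10556 hr


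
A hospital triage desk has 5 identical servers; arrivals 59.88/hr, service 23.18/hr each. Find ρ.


ρ = λ/(cμ) = 59.88/(5·23.18) = 59.88/115.90 = 0.5167

Final: 0.5167


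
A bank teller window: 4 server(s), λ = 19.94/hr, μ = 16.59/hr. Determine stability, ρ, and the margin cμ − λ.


Total capacity cμ = 4·16.59 = 66.36/hr
ρ = λ/(cμ) = 19.94/66.36 = 0.3005
Stable ⇔ ρ < 1: YES
Spare capacity = cμ − λ = 66.36 − 19.94 = 46.42/hr

Final: ρ = 0.3005; stable; margin = 46.42/hr


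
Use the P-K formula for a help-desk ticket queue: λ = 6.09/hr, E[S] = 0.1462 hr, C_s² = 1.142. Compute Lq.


ρ = λ·E[S] = 6.09·0.1462 = 0.8904
Lq = ρ²(1+C_s²)/(2(1−ρ)) = 0.7927·(1+1.142)/(2·0.1096)
= 0.7927·2.1420/0.2193 = 7.74358

Final: 7.74358


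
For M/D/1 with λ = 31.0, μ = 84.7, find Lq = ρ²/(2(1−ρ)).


ρ = 31.0/84.7 = 0.3660
M/D/1: Lq = ρ²/(2(1−ρ)) = 0.1340/(2·0.6340) = 0.10564

Final: 0.10564


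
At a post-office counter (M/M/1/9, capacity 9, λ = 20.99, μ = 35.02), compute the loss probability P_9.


ρ = λ/μ = 20.99/35.02 = 0.5994
P_K = (1−ρ)ρ^K/(1−ρ^(K+1)) = (0.4006·0.009983)/(1 − 0.005984)
= 0.004000/0.994016 = 0.004024

Final: 0.004024


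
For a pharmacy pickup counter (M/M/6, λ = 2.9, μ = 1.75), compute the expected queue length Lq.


a = λ/μ = 1.6571; ρ = a/6 = 0.2762
P₀ = 0.190594
Lq = P₀·a^c·ρ / (c!·(1−ρ)²) = 0.190594·20.70903·0.2762/(720·0.52390)
= 0.002890

Final: 0.002890


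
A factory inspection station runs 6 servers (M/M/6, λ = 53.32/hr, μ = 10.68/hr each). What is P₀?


a = λ/μ = 53.32/10.68 = 4.9925; ρ = a/c = 0.8321
Σ_{k=0}^{5} a^k/k! (terms k=0..5) = 1.00000 + 4.99251 + 12.46257 + 20.73984 + 25.88596 + 25.84718 = 90.92807
Tail: a^6/(6!(1−ρ)) = 15485.07554/(720·0.1679) = 128.08287
P₀ = 1/(90.92807 + 128.08287) = 1/219.01094 = 0.004566

Final: 0.004566


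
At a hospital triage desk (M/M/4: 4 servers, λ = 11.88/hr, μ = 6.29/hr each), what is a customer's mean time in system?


a = 1.8887; ρ = 0.4722; P₀ = 0.147064
Lq = P₀·a^c·ρ/(c!(1−ρ)²) = 0.13216
Wq = Lq/λ = 0.13216/11.88 = 0.01112 hr
W = Wq + 1/μ = 0.01112 + 0.15898 = 0.17011 hr

Final: 0.17011 hr


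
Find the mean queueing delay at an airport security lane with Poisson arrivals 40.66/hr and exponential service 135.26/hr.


ρ = 40.66/135.26 = 0.3006
Wq = ρ/(μ−λ) = 0.3006/(135.26 − 40.66) = 0.3006/94.60 = 0.003178 hr

Final: 0.003178 hr


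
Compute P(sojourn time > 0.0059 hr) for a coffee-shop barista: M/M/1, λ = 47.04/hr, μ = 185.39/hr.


W ~ Exponential(μ−λ) for M/M/1.
μ − λ = 185.39 − 47.04 = 138.3500
P(W > t) = e^{−(μ−λ)t} = e^{−0.8163} = 0.442080

Final: 0.442080


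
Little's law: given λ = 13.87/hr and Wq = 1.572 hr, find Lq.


Lq = λWq = 13.87·1.572 = 21.8036

Final: 21.8036


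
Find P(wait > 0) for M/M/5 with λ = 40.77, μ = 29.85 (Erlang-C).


a = λ/μ = 1.3658; ρ = a/5 = 0.2732
P₀ = 0.254925 (from M/M/c formula)
C(c,a) = [a^c/(c!(1−ρ))]·P₀ = [4.75315/(120·0.7268)]·0.254925
= 0.05450·0.254925 = 0.013892

Final: 0.013892


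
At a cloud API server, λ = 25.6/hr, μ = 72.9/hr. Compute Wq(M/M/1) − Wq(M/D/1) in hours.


ρ = 25.6/72.9 = 0.3512
Wq(M/M/1) = ρ/(μ−λ) = 0.3512/47.30 = 0.007424 hr
Wq(M/D/1) = ρ/(2(μ−λ)) = 0.003712 hr
Savings = 0.007424 − 0.003712 = 0.003712 hr

Final: 0.003712 hr


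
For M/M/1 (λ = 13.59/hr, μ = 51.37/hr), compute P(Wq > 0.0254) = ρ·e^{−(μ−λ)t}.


ρ = 13.59/51.37 = 0.2646
P(Wq > t) = ρ·e^{−(μ−λ)t} = 0.2646·e^{−0.9596}
= 0.2646·0.383041 = 0.101334

Final: 0.101334


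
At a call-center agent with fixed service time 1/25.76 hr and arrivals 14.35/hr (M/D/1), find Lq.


ρ = 14.35/25.76 = 0.5571
M/D/1: Lq = ρ²/(2(1−ρ)) = 0.3103/(2·0.4429) = 0.35030

Final: 0.35030


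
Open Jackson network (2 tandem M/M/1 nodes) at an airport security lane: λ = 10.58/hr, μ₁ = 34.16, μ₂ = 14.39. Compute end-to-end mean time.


Each node sees arrival rate λ = 10.58/hr (tandem ⇒ throughput preserved).
W₁ = 1/(μ₁−λ) = 1/(34.16−10.58) = 0.04241 hr
W₂ = 1/(μ₂−λ) = 1/(14.39−10.58) = 0.26247 hr
W_total = W₁ + W₂ = 0.04241 + 0.26247 = 0.30488 hr

Final: 0.30488 hr


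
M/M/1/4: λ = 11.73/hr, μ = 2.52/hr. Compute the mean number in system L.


ρ = 11.73/2.52 = 4.6548
L = ρ[1 − (K+1)ρ^K + Kρ^(K+1)] / [(1−ρ)(1−ρ^(K+1))]
Numerator: 4.6548·(1 − 5·469.450586 + 4·2185.180703) = 29764.734812
Denominator: (-3.6548)·(-2184.180703) = 7982.660426
L = 29764.734812/7982.660426 = 3.7287

Final: 3.7287


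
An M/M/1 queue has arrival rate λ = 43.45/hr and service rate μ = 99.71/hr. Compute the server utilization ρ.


ρ = λ/μ = 43.45/99.71 = 0.4358

Final: 0.4358


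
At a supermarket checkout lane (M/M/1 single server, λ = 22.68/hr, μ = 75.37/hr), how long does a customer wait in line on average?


ρ = 22.68/75.37 = 0.3009
Wq = ρ/(μ−λ) = 0.3009/(75.37 − 22.68) = 0.3009/52.69 = 0.005711 hr

Final: 0.005711 hr


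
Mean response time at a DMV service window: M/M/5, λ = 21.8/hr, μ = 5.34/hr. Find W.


a = 4.0824; ρ = 0.8165; P₀ = 0.011387
Lq = P₀·a^c·ρ/(c!(1−ρ)²) = 2.60852
Wq = Lq/λ = 2.60852/21.8 = 0.11966 hr
W = Wq + 1/μ = 0.11966 + 0.18727 = 0.30692 hr

Final: 0.30692 hr


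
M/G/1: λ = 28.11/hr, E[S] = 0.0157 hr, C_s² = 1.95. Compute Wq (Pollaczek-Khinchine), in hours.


ρ = λ·E[S] = 28.11·0.0157 = 0.4413
E[S²] = E[S]²(1+C_s²) = 0.0157²·(1+1.95) = 0.0007271
Wq = λ·E[S²]/(2(1−ρ)) = 28.11·0.0007271/(2·0.5587) = 0.01829 hr

Final: 0.01829 hr


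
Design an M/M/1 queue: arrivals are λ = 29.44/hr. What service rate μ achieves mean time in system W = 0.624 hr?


W = 1/(μ−λ) ⇒ μ − λ = 1/W = 1/0.624 = 1.6026
μ = λ + 1/W = 29.44 + 1.6026 = 31.0426 per hr

Final: 31.0426 /hr


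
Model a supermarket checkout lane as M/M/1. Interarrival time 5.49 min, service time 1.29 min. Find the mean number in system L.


λ = 60/5.49 = 10.9290 /hr
μ = 60/1.29 = 46.5116 /hr
ρ = λ/μ = 10.9290/46.5116 = 0.2350
L = ρ/(1−ρ) = 0.2350/0.7650 = 0.3071

Final: 0.3071


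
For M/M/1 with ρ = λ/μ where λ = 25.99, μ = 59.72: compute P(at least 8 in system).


ρ = 25.99/59.72 = 0.4352
P(N ≥ n) = ρ^n = 0.4352^8 = 0.001287

Final: 0.001287


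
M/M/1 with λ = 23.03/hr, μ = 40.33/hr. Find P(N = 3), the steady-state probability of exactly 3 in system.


ρ = 23.03/40.33 = 0.5710
P_n = (1−ρ)·ρ^n = (1 − 0.5710)·0.5710^3 = 0.4290·0.186207 = 0.079876

Final: 0.079876


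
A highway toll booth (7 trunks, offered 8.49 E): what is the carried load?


B(7,8.49) = 0.335099 (Erlang-B)
Carried load = a(1 − B) = 8.49·(1 − 0.335099) = 8.49·0.664901 = 5.6450 E

Final: 5.6450 Erlangs


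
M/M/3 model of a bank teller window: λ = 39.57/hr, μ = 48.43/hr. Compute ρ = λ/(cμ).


ρ = λ/(cμ) = 39.57/(3·48.43) = 39.57/145.29 = 0.2724

Final: 0.2724


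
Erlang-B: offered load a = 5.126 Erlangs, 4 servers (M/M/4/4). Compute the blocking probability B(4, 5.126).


B(c,a) = (a^c/c!) / Σ_{k=0}^{c} a^k/k!
a^4/4! = 28.767569
Σ terms (k=0..4): 1.00000 + 5.12600 + 13.13794 + 22.44836 + 28.76757 = 70.479864
B = 28.767569/70.479864 = 0.408167

Final: 0.408167


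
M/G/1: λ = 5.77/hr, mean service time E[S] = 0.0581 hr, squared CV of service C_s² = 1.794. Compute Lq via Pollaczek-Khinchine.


ρ = λ·E[S] = 5.77·0.0581 = 0.3352
Lq = ρ²(1+C_s²)/(2(1−ρ)) = 0.1124·(1+1.794)/(2·0.6648)
= 0.1124·2.7940/1.3295 = 0.23617

Final: 0.23617


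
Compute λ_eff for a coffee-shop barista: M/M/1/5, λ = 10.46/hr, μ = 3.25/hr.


ρ = 3.2185; P_K = (1−ρ)ρ^5/(1−ρ^6) = 0.689913
λ_eff = λ(1 − P_K) = 10.46·(1 − 0.689913) = 10.46·0.310087 = 3.2435 /hr

Final: 3.2435 /hr


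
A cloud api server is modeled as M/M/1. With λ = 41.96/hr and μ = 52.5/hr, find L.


ρ = λ/μ = 41.96/52.5 = 0.7992
L = ρ/(1−ρ) = 0.7992/(1 − 0.7992) = 0.7992/0.2008 = 3.9810

Final: 3.9810


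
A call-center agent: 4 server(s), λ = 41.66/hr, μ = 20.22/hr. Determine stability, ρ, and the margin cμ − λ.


Total capacity cμ = 4·20.22 = 80.88/hr
ρ = λ/(cμ) = 41.66/80.88 = 0.5151
Stable ⇔ ρ < 1: YES
Spare capacity = cμ − λ = 80.88 − 41.66 = 39.22/hr

Final: ρ = 0.5151; stable; margin = 39.22/hr


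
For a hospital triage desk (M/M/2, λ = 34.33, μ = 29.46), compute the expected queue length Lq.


a = λ/μ = 1.1653; ρ = a/2 = 0.5827
P₀ = 0.263700
Lq = P₀·a^c·ρ / (c!·(1−ρ)²) = 0.263700·1.35794·0.5827/(2·0.17418)
= 0.59894

Final: 0.59894


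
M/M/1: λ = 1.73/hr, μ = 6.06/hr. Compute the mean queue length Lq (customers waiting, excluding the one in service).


ρ = 1.73/6.06 = 0.2855
Lq = ρ²/(1−ρ) = 0.08150/0.7145 = 0.1141

Final: 0.1141


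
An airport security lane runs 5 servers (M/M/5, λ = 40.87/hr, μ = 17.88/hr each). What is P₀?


a = λ/μ = 40.87/17.88 = 2.2858; ρ = a/c = 0.4572
Σ_{k=0}^{4} a^k/k! (terms k=0..4) = 1.00000 + 2.28579 + 2.61243 + 1.99049 + 1.13746 = 9.02618
Tail: a^5/(5!(1−ρ)) = 62.40015/(120·0.5428) = 0.95793
P₀ = 1/(9.02618 + 0.95793) = 1/9.98410 = 0.100159

Final: 0.100159


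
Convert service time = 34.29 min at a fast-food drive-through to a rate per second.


μ = 1/(service time) in consistent units.
1 second = 0.0166667 min, so μ = 0.0166667/34.29 = 0.0004861 per second

Final: 0.0004861 /sec


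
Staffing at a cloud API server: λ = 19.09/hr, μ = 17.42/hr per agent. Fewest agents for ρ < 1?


Stability requires cμ > λ ⇔ c > λ/μ.
λ/μ = 19.09/17.42 = 1.0959
Minimum integer c = ⌊1.0959⌋ + 1 = 2
Check: 2·17.42 = 34.84 > 19.09, while 1·17.42 = 17.42 ≤ 19.09

Final: 2 servers


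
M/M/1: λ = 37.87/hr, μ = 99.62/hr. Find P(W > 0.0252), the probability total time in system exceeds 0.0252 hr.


W ~ Exponential(μ−λ) for M/M/1.
μ − λ = 99.62 − 37.87 = 61.7500
P(W > t) = e^{−(μ−λ)t} = e^{−1.5561} = 0.210957

Final: 0.210957


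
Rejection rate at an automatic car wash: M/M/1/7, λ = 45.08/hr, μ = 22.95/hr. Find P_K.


ρ = λ/μ = 45.08/22.95 = 1.9643
P_K = (1−ρ)ρ^K/(1−ρ^(K+1)) = (-0.9643·112.825826)/(1 − 221.620403)
= -108.794577/-220.620403 = 0.493130

Final: 0.493130


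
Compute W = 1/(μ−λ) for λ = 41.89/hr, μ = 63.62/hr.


W = 1/(μ−λ) = 1/(63.62 − 41.89) = 1/21.73 = 0.04602 hr

Final: 0.04602 hr


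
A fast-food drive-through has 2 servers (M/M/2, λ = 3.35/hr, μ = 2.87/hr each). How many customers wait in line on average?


a = λ/μ = 1.1672; ρ = a/2 = 0.5836
P₀ = 0.262926
Lq = P₀·a^c·ρ / (c!·(1−ρ)²) = 0.262926·1.36247·0.5836/(2·0.17337)
= 0.60296

Final: 0.60296


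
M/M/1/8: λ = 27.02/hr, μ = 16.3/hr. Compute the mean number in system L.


ρ = 27.02/16.3 = 1.6577
L = ρ[1 − (K+1)ρ^K + Kρ^(K+1)] / [(1−ρ)(1−ρ^(K+1))]
Numerator: 1.6577·(1 − 9·57.014054 + 8·94.510413) = 404.399590
Denominator: (-0.6577)·(-93.510413) = 61.498873
L = 404.399590/61.498873 = 6.5757

Final: 6.5757


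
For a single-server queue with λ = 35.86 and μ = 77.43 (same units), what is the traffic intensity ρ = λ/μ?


ρ = λ/μ = 35.86/77.43 = 0.4631

Final: 0.4631


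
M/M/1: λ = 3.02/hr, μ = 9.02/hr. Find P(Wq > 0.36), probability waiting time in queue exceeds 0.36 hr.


ρ = 3.02/9.02 = 0.3348
P(Wq > t) = ρ·e^{−(μ−λ)t} = 0.3348·e^{−2.1600}
= 0.3348·0.115325 = 0.038612

Final: 0.038612


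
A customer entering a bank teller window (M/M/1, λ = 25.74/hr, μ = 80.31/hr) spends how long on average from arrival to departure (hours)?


W = 1/(μ−λ) = 1/(80.31 − 25.74) = 1/54.57 = 0.01833 hr

Final: 0.01833 hr


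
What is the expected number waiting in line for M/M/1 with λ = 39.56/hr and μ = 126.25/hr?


ρ = 39.56/126.25 = 0.3133
Lq = ρ²/(1−ρ) = 0.09819/0.6867 = 0.1430

Final: 0.1430


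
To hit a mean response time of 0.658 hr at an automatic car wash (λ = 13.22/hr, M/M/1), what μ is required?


W = 1/(μ−λ) ⇒ μ − λ = 1/W = 1/0.658 = 1.5198
μ = λ + 1/W = 13.22 + 1.5198 = 14.7398 per hr

Final: 14.7398 /hr


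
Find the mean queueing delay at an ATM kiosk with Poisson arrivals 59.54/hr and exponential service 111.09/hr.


ρ = 59.54/111.09 = 0.5360
Wq = ρ/(μ−λ) = 0.5360/(111.09 − 59.54) = 0.5360/51.55 = 0.01040 hr

Final: 0.01040 hr


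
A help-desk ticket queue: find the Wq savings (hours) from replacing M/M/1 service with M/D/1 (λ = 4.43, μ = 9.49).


ρ = 4.43/9.49 = 0.4668
Wq(M/M/1) = ρ/(μ−λ) = 0.4668/5.06 = 0.09225 hr
Wq(M/D/1) = ρ/(2(μ−λ)) = 0.04613 hr
Savings = 0.09225 − 0.04613 = 0.04613 hr

Final: 0.04613 hr


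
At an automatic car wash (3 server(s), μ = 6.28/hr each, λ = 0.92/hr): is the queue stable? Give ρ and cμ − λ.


Total capacity cμ = 3·6.28 = 18.84/hr
ρ = λ/(cμ) = 0.92/18.84 = 0.04883
Stable ⇔ ρ < 1: YES
Spare capacity = cμ − λ = 18.84 − 0.92 = 17.92/hr

Final: ρ = 0.04883; stable; margin = 17.92/hr


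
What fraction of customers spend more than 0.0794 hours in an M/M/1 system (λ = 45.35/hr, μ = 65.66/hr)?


W ~ Exponential(μ−λ) for M/M/1.
μ − λ = 65.66 − 45.35 = 20.3100
P(W > t) = e^{−(μ−λ)t} = e^{−1.6126} = 0.199366

Final: 0.199366


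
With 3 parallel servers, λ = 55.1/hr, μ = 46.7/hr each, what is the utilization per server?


ρ = λ/(cμ) = 55.1/(3·46.7) = 55.1/140.10 = 0.3933

Final: 0.3933


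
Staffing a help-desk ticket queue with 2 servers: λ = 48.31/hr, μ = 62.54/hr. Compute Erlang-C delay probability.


a = λ/μ = 0.7725; ρ = a/2 = 0.3862
P₀ = 0.442759 (from M/M/c formula)
C(c,a) = [a^c/(c!(1−ρ))]·P₀ = [0.59670/(2·0.6138)]·0.442759
= 0.48610·0.442759 = 0.215225

Final: 0.215225


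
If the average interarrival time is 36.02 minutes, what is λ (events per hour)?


λ = 1/(interarrival time) in consistent units.
1 hour = 60 min, so λ = 60/36.02 = 1.6657 per hour

Final: 1.6657 /hr


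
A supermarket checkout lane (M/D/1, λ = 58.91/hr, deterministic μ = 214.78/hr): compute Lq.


ρ = 58.91/214.78 = 0.2743
M/D/1: Lq = ρ²/(2(1−ρ)) = 0.07523/(2·0.7257) = 0.05183

Final: 0.05183


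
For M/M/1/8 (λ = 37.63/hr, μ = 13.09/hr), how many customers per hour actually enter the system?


ρ = 2.8747; P_K = (1−ρ)ρ^8/(1−ρ^9) = 0.652188
λ_eff = λ(1 − P_K) = 37.63·(1 − 0.652188) = 37.63·0.347812 = 13.0882 /hr

Final: 13.0882 /hr


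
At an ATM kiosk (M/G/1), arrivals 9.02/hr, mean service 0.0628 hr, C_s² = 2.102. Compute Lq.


ρ = λ·E[S] = 9.02·0.0628 = 0.5665
Lq = ρ²(1+C_s²)/(2(1−ρ)) = 0.3209·(1+2.102)/(2·0.4335)
= 0.3209·3.1020/0.8671 = 1.14792

Final: 1.14792


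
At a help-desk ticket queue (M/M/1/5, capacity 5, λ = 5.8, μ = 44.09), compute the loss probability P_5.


ρ = λ/μ = 5.8/44.09 = 0.1315
P_K = (1−ρ)ρ^K/(1−ρ^(K+1)) = (0.8685·0.00003939)/(1 − 0.000005182)
= 0.00003421/0.999995 = 0.00003421

Final: 0.00003421


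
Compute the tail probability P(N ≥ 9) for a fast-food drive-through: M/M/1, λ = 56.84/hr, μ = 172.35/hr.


ρ = 56.84/172.35 = 0.3298
P(N ≥ n) = ρ^n = 0.3298^9 = 0.00004615

Final: 0.00004615


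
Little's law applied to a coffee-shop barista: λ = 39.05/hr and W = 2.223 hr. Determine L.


L = λW = 39.05·2.223 = 86.8081

Final: 86.8081


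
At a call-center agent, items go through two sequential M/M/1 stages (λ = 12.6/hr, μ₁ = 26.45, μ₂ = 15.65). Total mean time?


Each node sees arrival rate λ = 12.6/hr (tandem ⇒ throughput preserved).
W₁ = 1/(μ₁−λ) = 1/(26.45−12.6) = 0.07220 hr
W₂ = 1/(μ₂−λ) = 1/(15.65−12.6) = 0.32787 hr
W_total = W₁ + W₂ = 0.07220 + 0.32787 = 0.40007 hr

Final: 0.40007 hr


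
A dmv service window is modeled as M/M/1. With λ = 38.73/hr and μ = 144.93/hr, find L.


ρ = λ/μ = 38.73/144.93 = 0.2672
L = ρ/(1−ρ) = 0.2672/(1 − 0.2672) = 0.2672/0.7328 = 0.3647

Final: 0.3647


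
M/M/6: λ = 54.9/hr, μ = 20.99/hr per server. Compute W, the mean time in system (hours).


a = 2.6155; ρ = 0.4359; P₀ = 0.072587
Lq = P₀·a^c·ρ/(c!(1−ρ)²) = 0.04422
Wq = Lq/λ = 0.04422/54.9 = 0.0008055 hr
W = Wq + 1/μ = 0.0008055 + 0.04764 = 0.04845 hr

Final: 0.04845 hr


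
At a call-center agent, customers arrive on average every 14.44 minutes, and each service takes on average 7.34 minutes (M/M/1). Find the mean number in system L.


λ = 60/14.44 = 4.1551 /hr
μ = 60/7.34 = 8.1744 /hr
ρ = λ/μ = 4.1551/8.1744 = 0.5083
L = ρ/(1−ρ) = 0.5083/0.4917 = 1.0338

Final: 1.0338


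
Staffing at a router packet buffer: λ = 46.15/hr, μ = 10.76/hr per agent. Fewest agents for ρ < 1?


Stability requires cμ > λ ⇔ c > λ/μ.
λ/μ = 46.15/10.76 = 4.2890
Minimum integer c = ⌊4.2890⌋ + 1 = 5
Check: 5·10.76 = 53.80 > 46.15, while 4·10.76 = 43.04 ≤ 46.15

Final: 5 servers


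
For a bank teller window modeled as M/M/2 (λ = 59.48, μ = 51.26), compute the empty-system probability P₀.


a = λ/μ = 59.48/51.26 = 1.1604; ρ = a/c = 0.5802
Σ_{k=0}^{1} a^k/k! (terms k=0..1) = 1.00000 + 1.16036 = 2.16036
Tail: a^2/(2!(1−ρ)) = 1.34643/(2·0.4198) = 1.60358
P₀ = 1/(2.16036 + 1.60358) = 1/3.76394 = 0.265679

Final: 0.265679


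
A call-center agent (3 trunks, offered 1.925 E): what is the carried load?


B(3,1.925) = 0.199254 (Erlang-B)
Carried load = a(1 − B) = 1.925·(1 − 0.199254) = 1.925·0.800746 = 1.5414 E

Final: 1.5414 Erlangs


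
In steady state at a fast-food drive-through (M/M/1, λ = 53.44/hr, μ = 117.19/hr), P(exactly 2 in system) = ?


ρ = 53.44/117.19 = 0.4560
P_n = (1−ρ)·ρ^n = (1 − 0.4560)·0.4560^2 = 0.5440·0.207947 = 0.113121

Final: 0.113121


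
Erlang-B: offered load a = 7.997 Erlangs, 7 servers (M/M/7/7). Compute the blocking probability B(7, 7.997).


B(c,a) = (a^c/c!) / Σ_{k=0}^{c} a^k/k!
a^7/7! = 415.010549
Σ terms (k=0..7): 1.00000 + 7.99700 + 31.97600 + 85.23737 + 170.41081 + 272.55505 + 363.27046 + 415.01055 = 1347.457240
B = 415.010549/1347.457240 = 0.307995

Final: 0.307995


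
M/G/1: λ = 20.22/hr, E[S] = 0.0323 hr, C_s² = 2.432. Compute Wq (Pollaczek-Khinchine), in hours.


ρ = λ·E[S] = 20.22·0.0323 = 0.6531
E[S²] = E[S]²(1+C_s²) = 0.0323²·(1+2.432) = 0.003581
Wq = λ·E[S²]/(2(1−ρ)) = 20.22·0.003581/(2·0.3469) = 0.10435 hr

Final: 0.10435 hr


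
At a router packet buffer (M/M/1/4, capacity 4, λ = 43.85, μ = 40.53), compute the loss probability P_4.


ρ = λ/μ = 43.85/40.53 = 1.0819
P_K = (1−ρ)ρ^K/(1−ρ^(K+1)) = (-0.08191·1.370162)/(1 − 1.482399)
= -0.112236/-0.482399 = 0.232663

Final: 0.232663
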